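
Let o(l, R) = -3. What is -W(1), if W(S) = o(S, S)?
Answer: 3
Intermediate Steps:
W(S) = -3
-W(1) = -1*(-3) = 3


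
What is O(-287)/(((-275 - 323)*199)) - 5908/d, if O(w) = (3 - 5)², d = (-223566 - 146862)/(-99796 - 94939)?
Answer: -17113891711309/5510209107 ≈ -3105.9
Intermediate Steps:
d = 370428/194735 (d = -370428/(-194735) = -370428*(-1/194735) = 370428/194735 ≈ 1.9022)
O(w) = 4 (O(w) = (-2)² = 4)
O(-287)/(((-275 - 323)*199)) - 5908/d = 4/(((-275 - 323)*199)) - 5908/370428/194735 = 4/((-598*199)) - 5908*194735/370428 = 4/(-119002) - 287623595/92607 = 4*(-1/119002) - 287623595/92607 = -2/59501 - 287623595/92607 = -17113891711309/5510209107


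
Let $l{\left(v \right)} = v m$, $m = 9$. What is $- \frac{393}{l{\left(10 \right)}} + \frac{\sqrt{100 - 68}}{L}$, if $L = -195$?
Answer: $- \frac{131}{30} - \frac{4 \sqrt{2}}{195} \approx -4.3957$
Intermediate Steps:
$l{\left(v \right)} = 9 v$ ($l{\left(v \right)} = v 9 = 9 v$)
$- \frac{393}{l{\left(10 \right)}} + \frac{\sqrt{100 - 68}}{L} = - \frac{393}{9 \cdot 10} + \frac{\sqrt{100 - 68}}{-195} = - \frac{393}{90} + \sqrt{32} \left(- \frac{1}{195}\right) = \left(-393\right) \frac{1}{90} + 4 \sqrt{2} \left(- \frac{1}{195}\right) = - \frac{131}{30} - \frac{4 \sqrt{2}}{195}$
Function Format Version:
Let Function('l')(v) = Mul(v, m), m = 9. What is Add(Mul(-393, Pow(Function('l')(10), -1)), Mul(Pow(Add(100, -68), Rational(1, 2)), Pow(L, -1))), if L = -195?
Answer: Add(Rational(-131, 30), Mul(Rational(-4, 195), Pow(2, Rational(1, 2)))) ≈ -4.3957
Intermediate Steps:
Function('l')(v) = Mul(9, v) (Function('l')(v) = Mul(v, 9) = Mul(9, v))
Add(Mul(-393, Pow(Function('l')(10), -1)), Mul(Pow(Add(100, -68), Rational(1, 2)), Pow(L, -1))) = Add(Mul(-393, Pow(Mul(9, 10), -1)), Mul(Pow(Add(100, -68), Rational(1, 2)), Pow(-195, -1))) = Add(Mul(-393, Pow(90, -1)), Mul(Pow(32, Rational(1, 2)), Rational(-1, 195))) = Add(Mul(-393, Rational(1, 90)), Mul(Mul(4, Pow(2, Rational(1, 2))), Rational(-1, 195))) = Add(Rational(-131, 30), Mul(Rational(-4, 195), Pow(2, Rational(1, 2))))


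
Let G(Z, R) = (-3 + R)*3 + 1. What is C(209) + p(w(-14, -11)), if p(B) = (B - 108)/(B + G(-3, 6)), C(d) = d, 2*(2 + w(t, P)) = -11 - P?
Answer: 781/4 ≈ 195.25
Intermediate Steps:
G(Z, R) = -8 + 3*R (G(Z, R) = (-9 + 3*R) + 1 = -8 + 3*R)
w(t, P) = -15/2 - P/2 (w(t, P) = -2 + (-11 - P)/2 = -2 + (-11/2 - P/2) = -15/2 - P/2)
p(B) = (-108 + B)/(10 + B) (p(B) = (B - 108)/(B + (-8 + 3*6)) = (-108 + B)/(B + (-8 + 18)) = (-108 + B)/(B + 10) = (-108 + B)/(10 + B))
C(209) + p(w(-14, -11)) = 209 + (-108 + (-15/2 - 1/2*(-11)))/(10 + (-15/2 - 1/2*(-11))) = 209 + (-108 + (-15/2 + 11/2))/(10 + (-15/2 + 11/2)) = 209 + (-108 - 2)/(10 - 2) = 209 - 110/8 = 209 + (1/8)*(-110) = 209 - 55/4 = 781/4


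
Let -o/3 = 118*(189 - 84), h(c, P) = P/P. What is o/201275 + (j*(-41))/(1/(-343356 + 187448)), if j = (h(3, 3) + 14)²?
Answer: 57896806074066/40255 ≈ 1.4383e+9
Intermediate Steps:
h(c, P) = 1
j = 225 (j = (1 + 14)² = 15² = 225)
o = -37170 (o = -354*(189 - 84) = -354*105 = -3*12390 = -37170)
o/201275 + (j*(-41))/(1/(-343356 + 187448)) = -37170/201275 + (225*(-41))/(1/(-343356 + 187448)) = -37170*1/201275 - 9225/(1/(-155908)) = -7434/40255 - 9225/(-1/155908) = -7434/40255 - 9225*(-155908) = -7434/40255 + 1438251300 = 57896806074066/40255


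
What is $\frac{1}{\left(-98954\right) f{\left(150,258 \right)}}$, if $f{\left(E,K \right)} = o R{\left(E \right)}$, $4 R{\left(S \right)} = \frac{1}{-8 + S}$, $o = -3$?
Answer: $\frac{284}{148431} \approx 0.0019133$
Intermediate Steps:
$R{\left(S \right)} = \frac{1}{4 \left(-8 + S\right)}$
$f{\left(E,K \right)} = - \frac{3}{4 \left(-8 + E\right)}$ ($f{\left(E,K \right)} = - 3 \frac{1}{4 \left(-8 + E\right)} = - \frac{3}{4 \left(-8 + E\right)}$)
$\frac{1}{\left(-98954\right) f{\left(150,258 \right)}} = \frac{1}{\left(-98954\right) \left(- \frac{3}{-32 + 4 \cdot 150}\right)} = - \frac{1}{98954 \left(- \frac{3}{-32 + 600}\right)} = - \frac{1}{98954 \left(- \frac{3}{568}\right)} = \left(- \frac{1}{98954}\right) \left(- \frac{568}{3}\right) = \frac{284}{148431}$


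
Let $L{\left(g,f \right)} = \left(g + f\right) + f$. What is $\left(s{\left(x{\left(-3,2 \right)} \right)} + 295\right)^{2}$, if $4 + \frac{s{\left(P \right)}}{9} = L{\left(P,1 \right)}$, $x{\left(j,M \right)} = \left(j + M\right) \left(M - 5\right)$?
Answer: $92416$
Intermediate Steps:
$x{\left(j,M \right)} = \left(-5 + M\right) \left(M + j\right)$ ($x{\left(j,M \right)} = \left(M + j\right) \left(-5 + M\right) = \left(-5 + M\right) \left(M + j\right)$)
$L{\left(g,f \right)} = g + 2 f$ ($L{\left(g,f \right)} = \left(f + g\right) + f = g + 2 f$)
$s{\left(P \right)} = -18 + 9 P$ ($s{\left(P \right)} = -36 + 9 \left(P + 2 \cdot 1\right) = -36 + 9 \left(P + 2\right) = -36 + 9 \left(2 + P\right) = -36 + \left(18 + 9 P\right) = -18 + 9 P$)
$\left(s{\left(x{\left(-3,2 \right)} \right)} + 295\right)^{2} = \left(\left(-18 + 9 \left(2^{2} - 10 - -15 + 2 \left(-3\right)\right)\right) + 295\right)^{2} = \left(\left(-18 + 9 \left(4 - 10 + 15 - 6\right)\right) + 295\right)^{2} = \left(\left(-18 + 9 \cdot 3\right) + 295\right)^{2} = \left(\left(-18 + 27\right) + 295\right)^{2} = \left(9 + 295\right)^{2} = 304^{2} = 92416$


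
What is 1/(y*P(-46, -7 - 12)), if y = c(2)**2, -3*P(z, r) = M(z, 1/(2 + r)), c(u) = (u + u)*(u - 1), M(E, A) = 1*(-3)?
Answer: 1/16 ≈ 0.062500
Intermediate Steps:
M(E, A) = -3
c(u) = 2*u*(-1 + u) (c(u) = (2*u)*(-1 + u) = 2*u*(-1 + u))
P(z, r) = 1 (P(z, r) = -1/3*(-3) = 1)
y = 16 (y = (2*2*(-1 + 2))**2 = (2*2*1)**2 = 4**2 = 16)
1/(y*P(-46, -7 - 12)) = 1/(16*1) = 1/16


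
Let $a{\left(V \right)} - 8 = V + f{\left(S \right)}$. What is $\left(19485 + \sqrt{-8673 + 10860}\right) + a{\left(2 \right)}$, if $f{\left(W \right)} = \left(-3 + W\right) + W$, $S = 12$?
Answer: $19516 + 27 \sqrt{3} \approx 19563.0$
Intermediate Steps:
$f{\left(W \right)} = -3 + 2 W$
$a{\left(V \right)} = 29 + V$ ($a{\left(V \right)} = 8 + \left(V + \left(-3 + 2 \cdot 12\right)\right) = 8 + \left(V + \left(-3 + 24\right)\right) = 8 + \left(V + 21\right) = 8 + \left(21 + V\right) = 29 + V$)
$\left(19485 + \sqrt{-8673 + 10860}\right) + a{\left(2 \right)} = \left(19485 + \sqrt{-8673 + 10860}\right) + \left(29 + 2\right) = \left(19485 + \sqrt{2187}\right) + 31 = \left(19485 + 27 \sqrt{3}\right) + 31 = 19516 + 27 \sqrt{3}$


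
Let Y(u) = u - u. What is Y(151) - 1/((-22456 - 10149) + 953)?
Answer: 1/31652 ≈ 3.1594e-5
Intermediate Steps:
Y(u) = 0
Y(151) - 1/((-22456 - 10149) + 953) = 0 - 1/((-22456 - 10149) + 953) = 0 - 1/(-32605 + 953) = 0 - 1/(-31652) = 0 - 1*(-1/31652) = 0 + 1/31652 = 1/31652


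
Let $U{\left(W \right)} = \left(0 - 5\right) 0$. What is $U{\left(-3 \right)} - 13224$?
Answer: $-13224$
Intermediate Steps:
$U{\left(W \right)} = 0$ ($U{\left(W \right)} = \left(-5\right) 0 = 0$)
$U{\left(-3 \right)} - 13224 = 0 - 13224 = -13224$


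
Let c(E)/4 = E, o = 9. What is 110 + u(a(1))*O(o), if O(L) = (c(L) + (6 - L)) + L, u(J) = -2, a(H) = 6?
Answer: 26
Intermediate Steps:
c(E) = 4*E
O(L) = 6 + 4*L (O(L) = (4*L + (6 - L)) + L = (6 + 3*L) + L = 6 + 4*L)
110 + u(a(1))*O(o) = 110 - 2*(6 + 4*9) = 110 - 2*(6 + 36) = 110 - 2*42 = 110 - 84 = 26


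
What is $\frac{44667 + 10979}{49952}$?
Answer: $\frac{27823}{24976} \approx 1.114$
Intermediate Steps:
$\frac{44667 + 10979}{49952} = 55646 \cdot \frac{1}{49952} = \frac{27823}{24976}$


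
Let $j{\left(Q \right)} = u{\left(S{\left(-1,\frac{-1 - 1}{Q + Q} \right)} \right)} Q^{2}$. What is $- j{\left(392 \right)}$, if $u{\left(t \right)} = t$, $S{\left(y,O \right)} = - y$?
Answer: $-153664$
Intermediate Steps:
$j{\left(Q \right)} = Q^{2}$ ($j{\left(Q \right)} = \left(-1\right) \left(-1\right) Q^{2} = 1 Q^{2} = Q^{2}$)
$- j{\left(392 \right)} = - 392^{2} = \left(-1\right) 153664 = -153664$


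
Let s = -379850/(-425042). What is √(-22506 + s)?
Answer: I*√4782807701/461 ≈ 150.02*I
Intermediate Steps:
s = 189925/212521 (s = -379850*(-1/425042) = 189925/212521 ≈ 0.89368)
√(-22506 + s) = √(-22506 + 189925/212521) = √(-4782807701/212521) = I*√4782807701/461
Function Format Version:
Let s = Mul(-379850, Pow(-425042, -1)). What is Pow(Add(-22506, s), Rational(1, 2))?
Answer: Mul(Rational(1, 461), I, Pow(4782807701, Rational(1, 2))) ≈ Mul(150.02, I)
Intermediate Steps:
s = Rational(189925, 212521) (s = Mul(-379850, Rational(-1, 425042)) = Rational(189925, 212521) ≈ 0.89368)
Pow(Add(-22506, s), Rational(1, 2)) = Pow(Add(-22506, Rational(189925, 212521)), Rational(1, 2)) = Pow(Rational(-4782807701, 212521), Rational(1, 2)) = Mul(Rational(1, 461), I, Pow(4782807701, Rational(1, 2)))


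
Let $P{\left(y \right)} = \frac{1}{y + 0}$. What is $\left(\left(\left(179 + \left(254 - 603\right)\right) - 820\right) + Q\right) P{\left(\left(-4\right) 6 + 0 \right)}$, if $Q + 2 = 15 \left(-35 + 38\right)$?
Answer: $\frac{947}{24} \approx 39.458$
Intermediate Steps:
$Q = 43$ ($Q = -2 + 15 \left(-35 + 38\right) = -2 + 15 \cdot 3 = -2 + 45 = 43$)
$P{\left(y \right)} = \frac{1}{y}$
$\left(\left(\left(179 + \left(254 - 603\right)\right) - 820\right) + Q\right) P{\left(\left(-4\right) 6 + 0 \right)} = \frac{\left(\left(179 + \left(254 - 603\right)\right) - 820\right) + 43}{\left(-4\right) 6 + 0} = \frac{\left(\left(179 + \left(254 - 603\right)\right) - 820\right) + 43}{-24 + 0} = \frac{\left(\left(179 - 349\right) - 820\right) + 43}{-24} = \left(\left(-170 - 820\right) + 43\right) \left(- \frac{1}{24}\right) = \left(-990 + 43\right) \left(- \frac{1}{24}\right) = \left(-947\right) \left(- \frac{1}{24}\right) = \frac{947}{24}$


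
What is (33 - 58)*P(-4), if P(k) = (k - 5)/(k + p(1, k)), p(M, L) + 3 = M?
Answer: -75/2 ≈ -37.500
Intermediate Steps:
p(M, L) = -3 + M
P(k) = (-5 + k)/(-2 + k) (P(k) = (k - 5)/(k + (-3 + 1)) = (-5 + k)/(k - 2) = (-5 + k)/(-2 + k))
(33 - 58)*P(-4) = (33 - 58)*((-5 - 4)/(-2 - 4)) = -25*(-9)/(-6) = -(-25)*(-9)/6 = -25*3/2 = -75/2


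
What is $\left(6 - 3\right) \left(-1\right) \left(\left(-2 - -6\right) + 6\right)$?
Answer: $-30$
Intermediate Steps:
$\left(6 - 3\right) \left(-1\right) \left(\left(-2 - -6\right) + 6\right) = 3 \left(-1\right) \left(\left(-2 + 6\right) + 6\right) = - 3 \left(4 + 6\right) = \left(-3\right) 10 = -30$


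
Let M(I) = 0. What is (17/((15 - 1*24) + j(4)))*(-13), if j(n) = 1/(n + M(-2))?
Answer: 884/35 ≈ 25.257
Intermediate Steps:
j(n) = 1/n (j(n) = 1/(n + 0) = 1/n)
(17/((15 - 1*24) + j(4)))*(-13) = (17/((15 - 1*24) + 1/4))*(-13) = (17/((15 - 24) + 1/4))*(-13) = (17/(-9 + 1/4))*(-13) = (17/(-35/4))*(-13) = -4/35*17*(-13) = -68/35*(-13) = 884/35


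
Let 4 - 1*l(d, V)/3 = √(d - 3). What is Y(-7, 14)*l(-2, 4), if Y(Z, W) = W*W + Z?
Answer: 2268 - 567*I*√5 ≈ 2268.0 - 1267.8*I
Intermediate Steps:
l(d, V) = 12 - 3*√(-3 + d) (l(d, V) = 12 - 3*√(d - 3) = 12 - 3*√(-3 + d))
Y(Z, W) = Z + W² (Y(Z, W) = W² + Z = Z + W²)
Y(-7, 14)*l(-2, 4) = (-7 + 14²)*(12 - 3*√(-3 - 2)) = (-7 + 196)*(12 - 3*I*√5) = 189*(12 - 3*I*√5) = 2268 - 567*I*√5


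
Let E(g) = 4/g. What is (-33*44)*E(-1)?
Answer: 5808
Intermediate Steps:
(-33*44)*E(-1) = (-33*44)*(4/(-1)) = -5808*(-1) = -1452*(-4) = 5808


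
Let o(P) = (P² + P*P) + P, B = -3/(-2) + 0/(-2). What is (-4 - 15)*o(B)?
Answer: -114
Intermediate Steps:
B = 3/2 (B = -3*(-½) + 0*(-½) = 3/2 + 0 = 3/2 ≈ 1.5000)
o(P) = P + 2*P² (o(P) = (P² + P²) + P = 2*P² + P = P + 2*P²)
(-4 - 15)*o(B) = (-4 - 15)*(3*(1 + 2*(3/2))/2) = -57*(1 + 3)/2 = -57*4/2 = -19*6 = -114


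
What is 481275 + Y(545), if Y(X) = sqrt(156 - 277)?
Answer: 481275 + 11*I ≈ 4.8128e+5 + 11.0*I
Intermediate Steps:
Y(X) = 11*I (Y(X) = sqrt(-121) = 11*I)
481275 + Y(545) = 481275 + 11*I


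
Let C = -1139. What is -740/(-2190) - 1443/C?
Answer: 400303/249441 ≈ 1.6048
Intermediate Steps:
-740/(-2190) - 1443/C = -740/(-2190) - 1443/(-1139) = -740*(-1/2190) - 1443*(-1/1139) = 74/219 + 1443/1139 = 400303/249441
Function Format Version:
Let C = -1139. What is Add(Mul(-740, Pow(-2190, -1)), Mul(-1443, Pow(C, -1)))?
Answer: Rational(400303, 249441) ≈ 1.6048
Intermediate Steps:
Add(Mul(-740, Pow(-2190, -1)), Mul(-1443, Pow(C, -1))) = Add(Mul(-740, Pow(-2190, -1)), Mul(-1443, Pow(-1139, -1))) = Add(Mul(-740, Rational(-1, 2190)), Mul(-1443, Rational(-1, 1139))) = Add(Rational(74, 219), Rational(1443, 1139)) = Rational(400303, 249441)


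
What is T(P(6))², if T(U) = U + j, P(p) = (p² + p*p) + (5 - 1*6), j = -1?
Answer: 4900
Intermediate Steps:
P(p) = -1 + 2*p² (P(p) = (p² + p²) + (5 - 6) = 2*p² - 1 = -1 + 2*p²)
T(U) = -1 + U (T(U) = U - 1 = -1 + U)
T(P(6))² = (-1 + (-1 + 2*6²))² = (-1 + (-1 + 2*36))² = (-1 + (-1 + 72))² = (-1 + 71)² = 70² = 4900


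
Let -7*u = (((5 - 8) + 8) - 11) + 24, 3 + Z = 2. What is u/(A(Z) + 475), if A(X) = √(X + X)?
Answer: -2850/526463 + 6*I*√2/526463 ≈ -0.0054135 + 1.6118e-5*I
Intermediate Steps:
Z = -1 (Z = -3 + 2 = -1)
A(X) = √2*√X (A(X) = √(2*X) = √2*√X)
u = -18/7 (u = -((((5 - 8) + 8) - 11) + 24)/7 = -(((-3 + 8) - 11) + 24)/7 = -((5 - 11) + 24)/7 = -(-6 + 24)/7 = -⅐*18 = -18/7 ≈ -2.5714)
u/(A(Z) + 475) = -18/(7*(√2*√(-1) + 475)) = -18/(7*(√2*I + 475)) = -18/(7*(I*√2 + 475)) = -18/(7*(475 + I*√2))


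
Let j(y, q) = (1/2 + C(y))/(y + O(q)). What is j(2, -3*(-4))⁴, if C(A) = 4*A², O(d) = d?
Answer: 1185921/614656 ≈ 1.9294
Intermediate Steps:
j(y, q) = (½ + 4*y²)/(q + y) (j(y, q) = (1/2 + 4*y²)/(y + q) = (½ + 4*y²)/(q + y))
j(2, -3*(-4))⁴ = ((½ + 4*2²)/(-3*(-4) + 2))⁴ = ((½ + 4*4)/(12 + 2))⁴ = ((½ + 16)/14)⁴ = ((1/14)*(33/2))⁴ = (33/28)⁴ = 1185921/614656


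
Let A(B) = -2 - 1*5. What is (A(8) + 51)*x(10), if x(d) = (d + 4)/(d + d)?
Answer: 154/5 ≈ 30.800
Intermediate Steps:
A(B) = -7 (A(B) = -2 - 5 = -7)
x(d) = (4 + d)/(2*d) (x(d) = (4 + d)/((2*d)) = (4 + d)*(1/(2*d)) = (4 + d)/(2*d))
(A(8) + 51)*x(10) = (-7 + 51)*((1/2)*(4 + 10)/10) = 44*((1/2)*(1/10)*14) = 44*(7/10) = 154/5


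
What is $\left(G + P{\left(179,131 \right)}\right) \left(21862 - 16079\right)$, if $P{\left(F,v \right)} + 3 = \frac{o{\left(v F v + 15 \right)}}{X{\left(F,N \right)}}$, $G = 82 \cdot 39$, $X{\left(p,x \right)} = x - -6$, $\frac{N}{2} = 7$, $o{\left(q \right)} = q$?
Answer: $\frac{9066974861}{10} \approx 9.067 \cdot 10^{8}$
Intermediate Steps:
$N = 14$ ($N = 2 \cdot 7 = 14$)
$X{\left(p,x \right)} = 6 + x$ ($X{\left(p,x \right)} = x + 6 = 6 + x$)
$G = 3198$
$P{\left(F,v \right)} = - \frac{9}{4} + \frac{F v^{2}}{20}$ ($P{\left(F,v \right)} = -3 + \frac{v F v + 15}{6 + 14} = -3 + \frac{F v v + 15}{20} = -3 + \left(F v^{2} + 15\right) \frac{1}{20} = -3 + \left(15 + F v^{2}\right) \frac{1}{20} = -3 + \left(\frac{3}{4} + \frac{F v^{2}}{20}\right) = - \frac{9}{4} + \frac{F v^{2}}{20}$)
$\left(G + P{\left(179,131 \right)}\right) \left(21862 - 16079\right) = \left(3198 - \left(\frac{9}{4} - \frac{179 \cdot 131^{2}}{20}\right)\right) \left(21862 - 16079\right) = \left(3198 - \left(\frac{9}{4} - \frac{3071819}{20}\right)\right) 5783 = \left(3198 + \left(- \frac{9}{4} + \frac{3071819}{20}\right)\right) 5783 = \left(3198 + \frac{1535887}{10}\right) 5783 = \frac{1567867}{10} \cdot 5783 = \frac{9066974861}{10}$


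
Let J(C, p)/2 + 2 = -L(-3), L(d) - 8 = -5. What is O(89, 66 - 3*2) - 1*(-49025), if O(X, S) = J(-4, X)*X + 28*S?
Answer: 49815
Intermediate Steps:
L(d) = 3 (L(d) = 8 - 5 = 3)
J(C, p) = -10 (J(C, p) = -4 + 2*(-1*3) = -4 + 2*(-3) = -4 - 6 = -10)
O(X, S) = -10*X + 28*S
O(89, 66 - 3*2) - 1*(-49025) = (-10*89 + 28*(66 - 3*2)) - 1*(-49025) = (-890 + 28*(66 - 6)) + 49025 = (-890 + 28*60) + 49025 = (-890 + 1680) + 49025 = 790 + 49025 = 49815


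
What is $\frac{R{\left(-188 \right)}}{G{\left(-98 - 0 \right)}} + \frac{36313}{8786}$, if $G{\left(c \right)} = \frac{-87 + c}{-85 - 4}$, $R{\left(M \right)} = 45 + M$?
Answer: $- \frac{105101517}{1625410} \approx -64.661$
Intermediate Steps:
$G{\left(c \right)} = \frac{87}{89} - \frac{c}{89}$ ($G{\left(c \right)} = \frac{-87 + c}{-89} = \left(-87 + c\right) \left(- \frac{1}{89}\right) = \frac{87}{89} - \frac{c}{89}$)
$\frac{R{\left(-188 \right)}}{G{\left(-98 - 0 \right)}} + \frac{36313}{8786} = \frac{45 - 188}{\frac{87}{89} - \frac{-98 - 0}{89}} + \frac{36313}{8786} = - \frac{143}{\frac{87}{89} - \frac{-98 + 0}{89}} + 36313 \cdot \frac{1}{8786} = - \frac{143}{\frac{87}{89} - - \frac{98}{89}} + \frac{36313}{8786} = - \frac{143}{\frac{87}{89} + \frac{98}{89}} + \frac{36313}{8786} = - \frac{143}{\frac{185}{89}} + \frac{36313}{8786} = \left(-143\right) \frac{89}{185} + \frac{36313}{8786} = - \frac{12727}{185} + \frac{36313}{8786} = - \frac{105101517}{1625410}$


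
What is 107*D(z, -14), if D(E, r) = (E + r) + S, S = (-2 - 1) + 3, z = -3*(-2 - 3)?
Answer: 107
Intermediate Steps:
z = 15 (z = -3*(-5) = 15)
S = 0 (S = -3 + 3 = 0)
D(E, r) = E + r (D(E, r) = (E + r) + 0 = E + r)
107*D(z, -14) = 107*(15 - 14) = 107*1 = 107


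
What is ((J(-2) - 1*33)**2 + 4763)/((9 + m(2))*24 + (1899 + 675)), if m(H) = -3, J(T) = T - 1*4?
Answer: 3142/1359 ≈ 2.3120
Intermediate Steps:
J(T) = -4 + T (J(T) = T - 4 = -4 + T)
((J(-2) - 1*33)**2 + 4763)/((9 + m(2))*24 + (1899 + 675)) = (((-4 - 2) - 1*33)**2 + 4763)/((9 - 3)*24 + (1899 + 675)) = ((-6 - 33)**2 + 4763)/(6*24 + 2574) = ((-39)**2 + 4763)/(144 + 2574) = (1521 + 4763)/2718 = 6284*(1/2718) = 3142/1359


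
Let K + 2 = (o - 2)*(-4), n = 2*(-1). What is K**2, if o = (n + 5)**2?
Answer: 900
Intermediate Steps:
n = -2
o = 9 (o = (-2 + 5)**2 = 3**2 = 9)
K = -30 (K = -2 + (9 - 2)*(-4) = -2 + 7*(-4) = -2 - 28 = -30)
K**2 = (-30)**2 = 900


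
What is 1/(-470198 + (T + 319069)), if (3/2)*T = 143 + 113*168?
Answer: -3/415133 ≈ -7.2266e-6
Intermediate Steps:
T = 38254/3 (T = 2*(143 + 113*168)/3 = 2*(143 + 18984)/3 = (⅔)*19127 = 38254/3 ≈ 12751.)
1/(-470198 + (T + 319069)) = 1/(-470198 + (38254/3 + 319069)) = 1/(-470198 + 995461/3) = 1/(-415133/3) = -3/415133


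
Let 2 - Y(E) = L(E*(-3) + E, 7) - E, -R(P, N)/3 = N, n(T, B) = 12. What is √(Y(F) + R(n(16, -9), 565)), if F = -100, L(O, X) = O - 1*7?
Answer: I*√1986 ≈ 44.565*I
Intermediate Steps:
L(O, X) = -7 + O (L(O, X) = O - 7 = -7 + O)
R(P, N) = -3*N
Y(E) = 9 + 3*E (Y(E) = 2 - ((-7 + (E*(-3) + E)) - E) = 2 - ((-7 + (-3*E + E)) - E) = 2 - ((-7 - 2*E) - E) = 2 - (-7 - 3*E) = 2 + (7 + 3*E) = 9 + 3*E)
√(Y(F) + R(n(16, -9), 565)) = √((9 + 3*(-100)) - 3*565) = √((9 - 300) - 1695) = √(-291 - 1695) = √(-1986) = I*√1986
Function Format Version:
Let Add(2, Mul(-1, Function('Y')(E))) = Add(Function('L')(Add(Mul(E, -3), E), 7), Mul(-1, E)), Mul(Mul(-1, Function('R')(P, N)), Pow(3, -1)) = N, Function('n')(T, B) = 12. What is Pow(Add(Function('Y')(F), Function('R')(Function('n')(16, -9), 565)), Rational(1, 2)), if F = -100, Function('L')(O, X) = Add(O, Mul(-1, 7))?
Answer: Mul(I, Pow(1986, Rational(1, 2))) ≈ Mul(44.565, I)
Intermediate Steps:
Function('L')(O, X) = Add(-7, O) (Function('L')(O, X) = Add(O, -7) = Add(-7, O))
Function('R')(P, N) = Mul(-3, N)
Function('Y')(E) = Add(9, Mul(3, E)) (Function('Y')(E) = Add(2, Mul(-1, Add(Add(-7, Add(Mul(E, -3), E)), Mul(-1, E)))) = Add(2, Mul(-1, Add(Add(-7, Add(Mul(-3, E), E)), Mul(-1, E)))) = Add(2, Mul(-1, Add(Add(-7, Mul(-2, E)), Mul(-1, E)))) = Add(2, Mul(-1, Add(-7, Mul(-3, E)))) = Add(2, Add(7, Mul(3, E))) = Add(9, Mul(3, E)))
Pow(Add(Function('Y')(F), Function('R')(Function('n')(16, -9), 565)), Rational(1, 2)) = Pow(Add(Add(9, Mul(3, -100)), Mul(-3, 565)), Rational(1, 2)) = Pow(Add(Add(9, -300), -1695), Rational(1, 2)) = Pow(Add(-291, -1695), Rational(1, 2)) = Pow(-1986, Rational(1, 2)) = Mul(I, Pow(1986, Rational(1, 2)))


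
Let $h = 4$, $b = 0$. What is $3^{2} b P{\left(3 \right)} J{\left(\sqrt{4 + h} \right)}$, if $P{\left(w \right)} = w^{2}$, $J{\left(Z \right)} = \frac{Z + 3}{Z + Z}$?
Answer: $0$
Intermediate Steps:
$J{\left(Z \right)} = \frac{3 + Z}{2 Z}$
$3^{2} b P{\left(3 \right)} J{\left(\sqrt{4 + h} \right)} = 3^{2} \cdot 0 \cdot 3^{2} \frac{3 + \sqrt{4 + 4}}{2 \sqrt{4 + 4}} = 9 \cdot 0 \cdot 9 \frac{3 + \sqrt{8}}{2 \sqrt{8}} = 9 \cdot 0 \frac{3 + 2 \sqrt{2}}{2 \cdot 2 \sqrt{2}} = 9 \cdot 0 \frac{\frac{\sqrt{2}}{4} \left(3 + 2 \sqrt{2}\right)}{2} = 9 \cdot 0 \frac{\sqrt{2} \left(3 + 2 \sqrt{2}\right)}{8} = 9 \cdot 0 = 0$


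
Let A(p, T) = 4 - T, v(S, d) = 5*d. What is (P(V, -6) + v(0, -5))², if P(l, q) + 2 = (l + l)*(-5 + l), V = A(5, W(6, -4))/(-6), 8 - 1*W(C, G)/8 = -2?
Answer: 2265025/81 ≈ 27963.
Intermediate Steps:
W(C, G) = 80 (W(C, G) = 64 - 8*(-2) = 64 + 16 = 80)
V = 38/3 (V = (4 - 1*80)/(-6) = (4 - 80)*(-⅙) = -76*(-⅙) = 38/3 ≈ 12.667)
P(l, q) = -2 + 2*l*(-5 + l) (P(l, q) = -2 + (l + l)*(-5 + l) = -2 + (2*l)*(-5 + l) = -2 + 2*l*(-5 + l))
(P(V, -6) + v(0, -5))² = ((-2 - 10*38/3 + 2*(38/3)²) + 5*(-5))² = ((-2 - 380/3 + 2*(1444/9)) - 25)² = ((-2 - 380/3 + 2888/9) - 25)² = (1730/9 - 25)² = (1505/9)² = 2265025/81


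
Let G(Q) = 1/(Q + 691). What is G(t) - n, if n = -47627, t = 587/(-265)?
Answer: 8693261321/182528 ≈ 47627.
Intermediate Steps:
t = -587/265 (t = 587*(-1/265) = -587/265 ≈ -2.2151)
G(Q) = 1/(691 + Q)
G(t) - n = 1/(691 - 587/265) - 1*(-47627) = 1/(182528/265) + 47627 = 265/182528 + 47627 = 8693261321/182528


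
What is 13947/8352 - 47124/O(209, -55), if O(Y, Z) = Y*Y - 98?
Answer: 71424151/121335072 ≈ 0.58865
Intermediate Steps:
O(Y, Z) = -98 + Y**2 (O(Y, Z) = Y**2 - 98 = -98 + Y**2)
13947/8352 - 47124/O(209, -55) = 13947/8352 - 47124/(-98 + 209**2) = 13947*(1/8352) - 47124/(-98 + 43681) = 4649/2784 - 47124/43583 = 71424151/121335072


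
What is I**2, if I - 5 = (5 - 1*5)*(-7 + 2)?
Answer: 25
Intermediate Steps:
I = 5 (I = 5 + (5 - 1*5)*(-7 + 2) = 5 + (5 - 5)*(-5) = 5 + 0*(-5) = 5 + 0 = 5)
I**2 = 5**2 = 25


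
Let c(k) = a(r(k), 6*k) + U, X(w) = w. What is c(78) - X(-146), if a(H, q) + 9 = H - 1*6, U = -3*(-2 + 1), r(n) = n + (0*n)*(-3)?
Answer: 212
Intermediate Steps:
r(n) = n (r(n) = n + 0*(-3) = n + 0 = n)
U = 3 (U = -3*(-1) = 3)
a(H, q) = -15 + H (a(H, q) = -9 + (H - 1*6) = -9 + (H - 6) = -9 + (-6 + H) = -15 + H)
c(k) = -12 + k (c(k) = (-15 + k) + 3 = -12 + k)
c(78) - X(-146) = (-12 + 78) - 1*(-146) = 66 + 146 = 212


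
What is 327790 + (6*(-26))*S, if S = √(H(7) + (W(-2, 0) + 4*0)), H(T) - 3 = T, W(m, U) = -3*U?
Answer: 327790 - 156*√10 ≈ 3.2730e+5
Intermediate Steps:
H(T) = 3 + T
S = √10 (S = √((3 + 7) + (-3*0 + 4*0)) = √(10 + (0 + 0)) = √(10 + 0) = √10 ≈ 3.1623)
327790 + (6*(-26))*S = 327790 + (6*(-26))*√10 = 327790 - 156*√10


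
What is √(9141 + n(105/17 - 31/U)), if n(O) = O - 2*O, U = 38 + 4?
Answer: √4657272774/714 ≈ 95.580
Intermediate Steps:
U = 42
n(O) = -O
√(9141 + n(105/17 - 31/U)) = √(9141 - (105/17 - 31/42)) = √(9141 - 1*3883/714) = √(9141 - 3883/714) = √(6522791/714) = √4657272774/714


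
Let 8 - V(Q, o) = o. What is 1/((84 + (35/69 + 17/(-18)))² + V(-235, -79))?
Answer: 171396/1211725477 ≈ 0.00014145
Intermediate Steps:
V(Q, o) = 8 - o
1/((84 + (35/69 + 17/(-18)))² + V(-235, -79)) = 1/((84 + (35/69 + 17/(-18)))² + (8 - 1*(-79))) = 1/((84 + (35*(1/69) + 17*(-1/18)))² + (8 + 79)) = 1/((84 + (35/69 - 17/18))² + 87) = 1/((84 - 181/414)² + 87) = 1/((34595/414)² + 87) = 1/(1196814025/171396 + 87) = 1/(1211725477/171396) = 171396/1211725477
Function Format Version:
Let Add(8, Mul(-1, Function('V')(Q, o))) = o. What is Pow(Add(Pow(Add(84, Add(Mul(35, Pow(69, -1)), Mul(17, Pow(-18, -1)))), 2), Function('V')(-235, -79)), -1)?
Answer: Rational(171396, 1211725477) ≈ 0.00014145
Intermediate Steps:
Function('V')(Q, o) = Add(8, Mul(-1, o))
Pow(Add(Pow(Add(84, Add(Mul(35, Pow(69, -1)), Mul(17, Pow(-18, -1)))), 2), Function('V')(-235, -79)), -1) = Pow(Add(Pow(Add(84, Add(Mul(35, Pow(69, -1)), Mul(17, Pow(-18, -1)))), 2), Add(8, Mul(-1, -79))), -1) = Pow(Add(Pow(Add(84, Add(Mul(35, Rational(1, 69)), Mul(17, Rational(-1, 18)))), 2), Add(8, 79)), -1) = Pow(Add(Pow(Add(84, Add(Rational(35, 69), Rational(-17, 18))), 2), 87), -1) = Pow(Add(Pow(Add(84, Rational(-181, 414)), 2), 87), -1) = Pow(Add(Pow(Rational(34595, 414), 2), 87), -1) = Pow(Add(Rational(1196814025, 171396), 87), -1) = Pow(Rational(1211725477, 171396), -1) = Rational(171396, 1211725477)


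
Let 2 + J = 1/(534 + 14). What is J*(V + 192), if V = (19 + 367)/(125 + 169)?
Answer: -10372205/26852 ≈ -386.27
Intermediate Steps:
V = 193/147 (V = 386/294 = 386*(1/294) = 193/147 ≈ 1.3129)
J = -1095/548 (J = -2 + 1/(534 + 14) = -2 + 1/548 = -1095/548 ≈ -1.9982)
J*(V + 192) = -1095*(193/147 + 192)/548 = -1095/548*28417/147 = -10372205/26852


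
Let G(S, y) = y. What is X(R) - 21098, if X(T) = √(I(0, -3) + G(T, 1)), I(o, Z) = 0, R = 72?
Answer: -21097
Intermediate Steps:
X(T) = 1 (X(T) = √(0 + 1) = √1 = 1)
X(R) - 21098 = 1 - 21098 = -21097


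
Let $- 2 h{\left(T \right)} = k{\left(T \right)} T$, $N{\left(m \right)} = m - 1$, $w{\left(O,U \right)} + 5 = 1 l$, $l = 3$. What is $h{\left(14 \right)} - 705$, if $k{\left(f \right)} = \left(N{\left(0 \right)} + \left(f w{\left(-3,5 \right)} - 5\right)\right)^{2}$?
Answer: $-8797$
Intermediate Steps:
$w{\left(O,U \right)} = -2$ ($w{\left(O,U \right)} = -5 + 1 \cdot 3 = -5 + 3 = -2$)
$N{\left(m \right)} = -1 + m$ ($N{\left(m \right)} = m - 1 = -1 + m$)
$k{\left(f \right)} = \left(-6 - 2 f\right)^{2}$ ($k{\left(f \right)} = \left(\left(-1 + 0\right) + \left(f \left(-2\right) - 5\right)\right)^{2} = \left(-1 - \left(5 + 2 f\right)\right)^{2} = \left(-6 - 2 f\right)^{2}$)
$h{\left(T \right)} = - 2 T \left(3 + T\right)^{2}$ ($h{\left(T \right)} = - \frac{4 \left(3 + T\right)^{2} T}{2} = - \frac{4 T \left(3 + T\right)^{2}}{2} = - 2 T \left(3 + T\right)^{2}$)
$h{\left(14 \right)} - 705 = \left(-2\right) 14 \left(3 + 14\right)^{2} - 705 = \left(-2\right) 14 \cdot 17^{2} - 705 = \left(-2\right) 14 \cdot 289 - 705 = -8092 - 705 = -8797$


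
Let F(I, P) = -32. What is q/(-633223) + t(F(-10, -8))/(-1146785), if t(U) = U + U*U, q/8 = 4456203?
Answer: -40883082216056/726170638055 ≈ -56.300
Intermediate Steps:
q = 35649624 (q = 8*4456203 = 35649624)
t(U) = U + U**2
q/(-633223) + t(F(-10, -8))/(-1146785) = 35649624/(-633223) - 32*(1 - 32)/(-1146785) = 35649624*(-1/633223) - 32*(-31)*(-1/1146785) = -35649624/633223 + 992*(-1/1146785) = -35649624/633223 - 992/1146785 = -40883082216056/726170638055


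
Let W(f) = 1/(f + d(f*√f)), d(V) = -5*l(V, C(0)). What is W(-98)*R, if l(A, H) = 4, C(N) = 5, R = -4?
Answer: 2/59 ≈ 0.033898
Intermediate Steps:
d(V) = -20 (d(V) = -5*4 = -20)
W(f) = 1/(-20 + f) (W(f) = 1/(f - 20) = 1/(-20 + f))
W(-98)*R = -4/(-20 - 98) = -4/(-118) = -1/118*(-4) = 2/59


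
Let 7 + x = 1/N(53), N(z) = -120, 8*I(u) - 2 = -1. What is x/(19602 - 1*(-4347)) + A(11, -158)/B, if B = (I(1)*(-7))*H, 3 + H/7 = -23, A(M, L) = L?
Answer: -1816827877/1830661560 ≈ -0.99244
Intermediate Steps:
H = -182 (H = -21 + 7*(-23) = -21 - 161 = -182)
I(u) = ⅛ (I(u) = ¼ + (⅛)*(-1) = ¼ - ⅛ = ⅛)
B = 637/4 (B = ((⅛)*(-7))*(-182) = -7/8*(-182) = 637/4 ≈ 159.25)
x = -841/120 (x = -7 + 1/(-120) = -7 - 1/120 = -841/120 ≈ -7.0083)
x/(19602 - 1*(-4347)) + A(11, -158)/B = -841/(120*(19602 - 1*(-4347))) - 158/637/4 = -841/(120*(19602 + 4347)) - 158*4/637 = -841/120/23949 - 632/637 = -841/120*1/23949 - 632/637 = -841/2873880 - 632/637 = -1816827877/1830661560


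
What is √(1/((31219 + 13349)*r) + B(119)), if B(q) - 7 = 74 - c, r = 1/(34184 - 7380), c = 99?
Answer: I*√239992490/3714 ≈ 4.1712*I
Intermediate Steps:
r = 1/26804 ≈ 3.7308e-5
B(q) = -18 (B(q) = 7 + (74 - 1*99) = 7 + (74 - 99) = 7 - 25 = -18)
√(1/((31219 + 13349)*r) + B(119)) = √(1/((31219 + 13349)*(1/26804)) - 18) = √(26804/44568 - 18) = √((1/44568)*26804 - 18) = √(6701/11142 - 18) = √(-193855/11142) = I*√239992490/3714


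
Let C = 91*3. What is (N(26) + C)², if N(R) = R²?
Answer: 900601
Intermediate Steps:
C = 273
(N(26) + C)² = (26² + 273)² = (676 + 273)² = 949² = 900601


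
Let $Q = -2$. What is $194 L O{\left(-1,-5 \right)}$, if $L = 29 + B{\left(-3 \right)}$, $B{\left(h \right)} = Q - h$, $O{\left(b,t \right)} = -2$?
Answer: $-11640$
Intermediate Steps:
$B{\left(h \right)} = -2 - h$
$L = 30$ ($L = 29 - -1 = 29 + \left(-2 + 3\right) = 29 + 1 = 30$)
$194 L O{\left(-1,-5 \right)} = 194 \cdot 30 \left(-2\right) = 194 \left(-60\right) = -11640$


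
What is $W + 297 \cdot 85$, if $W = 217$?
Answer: $25462$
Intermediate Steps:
$W + 297 \cdot 85 = 217 + 297 \cdot 85 = 217 + 25245 = 25462$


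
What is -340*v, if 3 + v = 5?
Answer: -680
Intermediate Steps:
v = 2 (v = -3 + 5 = 2)
-340*v = -340*2 = -680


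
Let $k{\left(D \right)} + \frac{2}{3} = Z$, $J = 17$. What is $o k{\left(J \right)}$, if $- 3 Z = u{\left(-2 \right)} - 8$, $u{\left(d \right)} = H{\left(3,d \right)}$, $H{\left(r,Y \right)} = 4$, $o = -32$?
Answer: $- \frac{64}{3} \approx -21.333$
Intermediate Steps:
$u{\left(d \right)} = 4$
$Z = \frac{4}{3}$ ($Z = - \frac{4 - 8}{3} = \left(- \frac{1}{3}\right) \left(-4\right) = \frac{4}{3} \approx 1.3333$)
$k{\left(D \right)} = \frac{2}{3}$ ($k{\left(D \right)} = - \frac{2}{3} + \frac{4}{3} = \frac{2}{3}$)
$o k{\left(J \right)} = \left(-32\right) \frac{2}{3} = - \frac{64}{3}$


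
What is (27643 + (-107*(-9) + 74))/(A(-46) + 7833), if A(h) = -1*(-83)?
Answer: 7170/1979 ≈ 3.6230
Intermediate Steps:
A(h) = 83
(27643 + (-107*(-9) + 74))/(A(-46) + 7833) = (27643 + (-107*(-9) + 74))/(83 + 7833) = (27643 + (963 + 74))/7916 = (27643 + 1037)*(1/7916) = 28680*(1/7916) = 7170/1979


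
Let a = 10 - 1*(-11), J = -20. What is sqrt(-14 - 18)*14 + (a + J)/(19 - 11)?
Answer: 1/8 + 56*I*sqrt(2) ≈ 0.125 + 79.196*I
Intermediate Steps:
a = 21 (a = 10 + 11 = 21)
sqrt(-14 - 18)*14 + (a + J)/(19 - 11) = sqrt(-14 - 18)*14 + (21 - 20)/(19 - 11) = sqrt(-32)*14 + 1/8 = (4*I*sqrt(2))*14 + 1*(1/8) = 56*I*sqrt(2) + 1/8 = 1/8 + 56*I*sqrt(2)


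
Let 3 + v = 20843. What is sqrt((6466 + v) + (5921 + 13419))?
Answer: sqrt(46646) ≈ 215.98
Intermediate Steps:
v = 20840 (v = -3 + 20843 = 20840)
sqrt((6466 + v) + (5921 + 13419)) = sqrt((6466 + 20840) + (5921 + 13419)) = sqrt(27306 + 19340) = sqrt(46646)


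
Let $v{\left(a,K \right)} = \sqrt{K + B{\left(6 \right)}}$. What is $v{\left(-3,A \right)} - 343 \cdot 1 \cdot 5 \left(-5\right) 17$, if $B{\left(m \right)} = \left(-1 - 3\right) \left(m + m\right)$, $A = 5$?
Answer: $145775 + i \sqrt{43} \approx 1.4578 \cdot 10^{5} + 6.5574 i$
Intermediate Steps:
$B{\left(m \right)} = - 8 m$ ($B{\left(m \right)} = - 4 \cdot 2 m = - 8 m$)
$v{\left(a,K \right)} = \sqrt{-48 + K}$ ($v{\left(a,K \right)} = \sqrt{K - 48} = \sqrt{-48 + K}$)
$v{\left(-3,A \right)} - 343 \cdot 1 \cdot 5 \left(-5\right) 17 = \sqrt{-48 + 5} - 343 \cdot 1 \cdot 5 \left(-5\right) 17 = \sqrt{-43} - 343 \cdot 5 \left(-5\right) 17 = i \sqrt{43} - 343 \left(\left(-25\right) 17\right) = i \sqrt{43} - -145775 = i \sqrt{43} + 145775 = 145775 + i \sqrt{43}$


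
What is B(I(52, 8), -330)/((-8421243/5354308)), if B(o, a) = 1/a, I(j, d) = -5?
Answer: 116398/60413265 ≈ 0.0019267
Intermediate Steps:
B(I(52, 8), -330)/((-8421243/5354308)) = 1/((-330)*((-8421243/5354308))) = -1/(330*((-8421243*1/5354308))) = -1/(330*(-366141/232796)) = -1/330*(-232796/366141) = 116398/60413265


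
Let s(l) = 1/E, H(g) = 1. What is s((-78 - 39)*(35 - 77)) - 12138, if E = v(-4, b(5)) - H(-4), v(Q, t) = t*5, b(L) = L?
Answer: -291311/24 ≈ -12138.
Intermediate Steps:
v(Q, t) = 5*t
E = 24 (E = 5*5 - 1*1 = 25 - 1 = 24)
s(l) = 1/24
s((-78 - 39)*(35 - 77)) - 12138 = 1/24 - 12138 = -291311/24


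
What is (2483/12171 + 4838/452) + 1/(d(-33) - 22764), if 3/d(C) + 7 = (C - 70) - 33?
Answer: 32555464719469/2984684714910 ≈ 10.908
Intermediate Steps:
d(C) = 3/(-110 + C) (d(C) = 3/(-7 + ((C - 70) - 33)) = 3/(-7 + ((-70 + C) - 33)) = 3/(-7 + (-103 + C)) = 3/(-110 + C))
(2483/12171 + 4838/452) + 1/(d(-33) - 22764) = (2483/12171 + 4838/452) + 1/(3/(-110 - 33) - 22764) = (2483*(1/12171) + 4838*(1/452)) + 1/(3/(-143) - 22764) = (2483/12171 + 2419/226) + 1/(3*(-1/143) - 22764) = 30002807/2750646 + 1/(-3/143 - 22764) = 30002807/2750646 + 1/(-3255255/143) = 30002807/2750646 - 143/3255255 = 32555464719469/2984684714910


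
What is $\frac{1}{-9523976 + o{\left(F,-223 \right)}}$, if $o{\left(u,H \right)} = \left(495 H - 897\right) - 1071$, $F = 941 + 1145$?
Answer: $- \frac{1}{9636329} \approx -1.0377 \cdot 10^{-7}$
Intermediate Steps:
$F = 2086$
$o{\left(u,H \right)} = -1968 + 495 H$ ($o{\left(u,H \right)} = \left(-897 + 495 H\right) - 1071 = -1968 + 495 H$)
$\frac{1}{-9523976 + o{\left(F,-223 \right)}} = \frac{1}{-9523976 + \left(-1968 + 495 \left(-223\right)\right)} = \frac{1}{-9523976 - 112353} = \frac{1}{-9636329} = - \frac{1}{9636329}$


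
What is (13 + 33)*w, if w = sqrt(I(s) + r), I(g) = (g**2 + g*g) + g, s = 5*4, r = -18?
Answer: 46*sqrt(802) ≈ 1302.7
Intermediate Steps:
s = 20
I(g) = g + 2*g**2 (I(g) = (g**2 + g**2) + g = 2*g**2 + g = g + 2*g**2)
w = sqrt(802) (w = sqrt(20*(1 + 2*20) - 18) = sqrt(20*(1 + 40) - 18) = sqrt(20*41 - 18) = sqrt(820 - 18) = sqrt(802) ≈ 28.320)
(13 + 33)*w = (13 + 33)*sqrt(802) = 46*sqrt(802)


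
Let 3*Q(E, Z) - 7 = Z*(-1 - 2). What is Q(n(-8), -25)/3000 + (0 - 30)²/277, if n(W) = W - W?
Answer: 4061357/1246500 ≈ 3.2582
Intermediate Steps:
n(W) = 0
Q(E, Z) = 7/3 - Z (Q(E, Z) = 7/3 + (Z*(-1 - 2))/3 = 7/3 + (Z*(-3))/3 = 7/3 + (-3*Z)/3 = 7/3 - Z)
Q(n(-8), -25)/3000 + (0 - 30)²/277 = (7/3 - 1*(-25))/3000 + (0 - 30)²/277 = (7/3 + 25)*(1/3000) + (-30)²*(1/277) = (82/3)*(1/3000) + 900*(1/277) = 41/4500 + 900/277 = 4061357/1246500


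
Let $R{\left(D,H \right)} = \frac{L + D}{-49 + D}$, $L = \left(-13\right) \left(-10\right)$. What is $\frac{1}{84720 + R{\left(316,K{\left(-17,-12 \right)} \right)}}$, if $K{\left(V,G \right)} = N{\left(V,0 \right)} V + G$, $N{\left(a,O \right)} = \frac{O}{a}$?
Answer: $\frac{267}{22620686} \approx 1.1803 \cdot 10^{-5}$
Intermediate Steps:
$L = 130$
$K{\left(V,G \right)} = G$ ($K{\left(V,G \right)} = \frac{0}{V} V + G = 0 V + G = 0 + G = G$)
$R{\left(D,H \right)} = \frac{130 + D}{-49 + D}$
$\frac{1}{84720 + R{\left(316,K{\left(-17,-12 \right)} \right)}} = \frac{1}{84720 + \frac{130 + 316}{-49 + 316}} = \frac{1}{84720 + \frac{1}{267} \cdot 446} = \frac{1}{84720 + \frac{446}{267}} = \frac{1}{\frac{22620686}{267}} = \frac{267}{22620686}$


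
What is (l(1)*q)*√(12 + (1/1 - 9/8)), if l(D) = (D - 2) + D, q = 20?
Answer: 0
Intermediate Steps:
l(D) = -2 + 2*D (l(D) = (-2 + D) + D = -2 + 2*D)
(l(1)*q)*√(12 + (1/1 - 9/8)) = ((-2 + 2*1)*20)*√(12 + (1/1 - 9/8)) = ((-2 + 2)*20)*√(12 + (1*1 - 9*⅛)) = (0*20)*√(12 + (1 - 9/8)) = 0*√(12 - ⅛) = 0*√(95/8) = 0*(√190/4) = 0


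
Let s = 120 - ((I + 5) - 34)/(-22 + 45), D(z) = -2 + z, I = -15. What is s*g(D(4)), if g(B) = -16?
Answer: -44864/23 ≈ -1950.6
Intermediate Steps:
s = 2804/23 (s = 120 - ((-15 + 5) - 34)/(-22 + 45) = 120 - (-10 - 34)/23 = 120 - (-44)/23 = 120 - 1*(-44/23) = 120 + 44/23 = 2804/23 ≈ 121.91)
s*g(D(4)) = (2804/23)*(-16) = -44864/23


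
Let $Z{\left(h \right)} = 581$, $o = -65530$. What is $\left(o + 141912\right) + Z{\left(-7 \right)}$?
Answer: $76963$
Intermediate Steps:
$\left(o + 141912\right) + Z{\left(-7 \right)} = \left(-65530 + 141912\right) + 581 = 76382 + 581 = 76963$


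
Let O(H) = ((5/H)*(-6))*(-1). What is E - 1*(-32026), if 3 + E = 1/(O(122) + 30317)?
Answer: 59221799157/1849352 ≈ 32023.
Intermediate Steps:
O(H) = 30/H (O(H) = -30/H*(-1) = 30/H)
E = -5547995/1849352 (E = -3 + 1/(30/122 + 30317) = -3 + 1/(30*(1/122) + 30317) = -3 + 1/(15/61 + 30317) = -3 + 1/(1849352/61) = -3 + 61/1849352 = -5547995/1849352 ≈ -3.0000)
E - 1*(-32026) = -5547995/1849352 - 1*(-32026) = -5547995/1849352 + 32026 = 59221799157/1849352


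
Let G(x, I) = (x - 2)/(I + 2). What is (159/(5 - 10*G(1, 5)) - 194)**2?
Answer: 6446521/225 ≈ 28651.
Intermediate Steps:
G(x, I) = (-2 + x)/(2 + I)
(159/(5 - 10*G(1, 5)) - 194)**2 = (159/(5 - 10*(-2 + 1)/(2 + 5)) - 194)**2 = (159/(5 - 10*(-1)/7) - 194)**2 = (159/(5 - 10*(-1/7)) - 194)**2 = (159/(5 + 10/7) - 194)**2 = (159/(45/7) - 194)**2 = (159*(7/45) - 194)**2 = (371/15 - 194)**2 = (-2539/15)**2 = 6446521/225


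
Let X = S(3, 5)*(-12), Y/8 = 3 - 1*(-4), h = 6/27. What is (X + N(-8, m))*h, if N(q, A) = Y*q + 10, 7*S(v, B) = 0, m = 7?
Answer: -292/3 ≈ -97.333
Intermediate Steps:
S(v, B) = 0 (S(v, B) = (⅐)*0 = 0)
h = 2/9 (h = 6*(1/27) = 2/9 ≈ 0.22222)
Y = 56 (Y = 8*(3 - 1*(-4)) = 8*(3 + 4) = 8*7 = 56)
N(q, A) = 10 + 56*q (N(q, A) = 56*q + 10 = 10 + 56*q)
X = 0 (X = 0*(-12) = 0)
(X + N(-8, m))*h = (0 + (10 + 56*(-8)))*(2/9) = (0 + (10 - 448))*(2/9) = (0 - 438)*(2/9) = -438*2/9 = -292/3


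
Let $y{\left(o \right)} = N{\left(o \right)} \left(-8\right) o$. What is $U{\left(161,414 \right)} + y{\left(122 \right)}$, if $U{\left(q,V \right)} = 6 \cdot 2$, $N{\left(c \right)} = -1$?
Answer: $988$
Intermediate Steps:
$U{\left(q,V \right)} = 12$
$y{\left(o \right)} = 8 o$ ($y{\left(o \right)} = \left(-1\right) \left(-8\right) o = 8 o$)
$U{\left(161,414 \right)} + y{\left(122 \right)} = 12 + 8 \cdot 122 = 12 + 976 = 988$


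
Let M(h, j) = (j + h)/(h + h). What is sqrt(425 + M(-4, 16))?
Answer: 11*sqrt(14)/2 ≈ 20.579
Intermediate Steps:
M(h, j) = (h + j)/(2*h) (M(h, j) = (h + j)/((2*h)) = (h + j)*(1/(2*h)) = (h + j)/(2*h))
sqrt(425 + M(-4, 16)) = sqrt(425 + (1/2)*(-4 + 16)/(-4)) = sqrt(425 + (1/2)*(-1/4)*12) = sqrt(425 - 3/2) = sqrt(847/2) = 11*sqrt(14)/2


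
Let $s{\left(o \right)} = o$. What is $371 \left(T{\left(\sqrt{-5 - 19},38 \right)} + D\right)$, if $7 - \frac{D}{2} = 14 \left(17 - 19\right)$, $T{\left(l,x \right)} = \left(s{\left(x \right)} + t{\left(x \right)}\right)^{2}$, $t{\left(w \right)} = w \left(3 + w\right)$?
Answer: $945043106$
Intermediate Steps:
$T{\left(l,x \right)} = \left(x + x \left(3 + x\right)\right)^{2}$
$D = 70$ ($D = 14 - 2 \cdot 14 \left(17 - 19\right) = 14 - 2 \cdot 14 \left(-2\right) = 14 - -56 = 14 + 56 = 70$)
$371 \left(T{\left(\sqrt{-5 - 19},38 \right)} + D\right) = 371 \left(38^{2} \left(4 + 38\right)^{2} + 70\right) = 371 \left(1444 \cdot 42^{2} + 70\right) = 371 \left(1444 \cdot 1764 + 70\right) = 371 \left(2547216 + 70\right) = 371 \cdot 2547286 = 945043106$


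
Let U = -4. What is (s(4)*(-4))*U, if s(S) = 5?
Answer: 80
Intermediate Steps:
(s(4)*(-4))*U = (5*(-4))*(-4) = -20*(-4) = 80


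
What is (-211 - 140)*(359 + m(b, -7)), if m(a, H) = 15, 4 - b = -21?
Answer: -131274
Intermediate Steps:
b = 25 (b = 4 - 1*(-21) = 4 + 21 = 25)
(-211 - 140)*(359 + m(b, -7)) = (-211 - 140)*(359 + 15) = -351*374 = -131274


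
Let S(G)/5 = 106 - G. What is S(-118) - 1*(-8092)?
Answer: 9212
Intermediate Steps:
S(G) = 530 - 5*G (S(G) = 5*(106 - G) = 530 - 5*G)
S(-118) - 1*(-8092) = (530 - 5*(-118)) - 1*(-8092) = (530 + 590) + 8092 = 1120 + 8092 = 9212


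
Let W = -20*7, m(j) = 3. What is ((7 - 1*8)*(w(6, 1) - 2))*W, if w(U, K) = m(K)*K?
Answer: 140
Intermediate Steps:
w(U, K) = 3*K
W = -140
((7 - 1*8)*(w(6, 1) - 2))*W = ((7 - 1*8)*(3*1 - 2))*(-140) = ((7 - 8)*(3 - 2))*(-140) = -1*1*(-140) = -1*(-140) = 140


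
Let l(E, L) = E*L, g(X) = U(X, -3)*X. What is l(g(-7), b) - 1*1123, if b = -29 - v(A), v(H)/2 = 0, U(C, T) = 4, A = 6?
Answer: -311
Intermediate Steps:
v(H) = 0 (v(H) = 2*0 = 0)
g(X) = 4*X
b = -29 (b = -29 - 1*0 = -29 + 0 = -29)
l(g(-7), b) - 1*1123 = (4*(-7))*(-29) - 1*1123 = -28*(-29) - 1123 = 812 - 1123 = -311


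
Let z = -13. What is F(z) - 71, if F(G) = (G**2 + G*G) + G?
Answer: 254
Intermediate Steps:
F(G) = G + 2*G**2 (F(G) = (G**2 + G**2) + G = 2*G**2 + G = G + 2*G**2)
F(z) - 71 = -13*(1 + 2*(-13)) - 71 = -13*(1 - 26) - 71 = -13*(-25) - 71 = 325 - 71 = 254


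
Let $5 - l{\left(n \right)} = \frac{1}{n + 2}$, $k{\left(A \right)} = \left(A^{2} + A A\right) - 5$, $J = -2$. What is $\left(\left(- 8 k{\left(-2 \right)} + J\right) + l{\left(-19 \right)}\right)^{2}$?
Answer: $\frac{126736}{289} \approx 438.53$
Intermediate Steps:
$k{\left(A \right)} = -5 + 2 A^{2}$ ($k{\left(A \right)} = \left(A^{2} + A^{2}\right) - 5 = 2 A^{2} - 5 = -5 + 2 A^{2}$)
$l{\left(n \right)} = 5 - \frac{1}{2 + n}$ ($l{\left(n \right)} = 5 - \frac{1}{n + 2} = 5 - \frac{1}{2 + n}$)
$\left(\left(- 8 k{\left(-2 \right)} + J\right) + l{\left(-19 \right)}\right)^{2} = \left(\left(- 8 \left(-5 + 2 \left(-2\right)^{2}\right) - 2\right) + \frac{9 + 5 \left(-19\right)}{2 - 19}\right)^{2} = \left(\left(- 8 \left(-5 + 2 \cdot 4\right) - 2\right) + \frac{9 - 95}{-17}\right)^{2} = \left(\left(- 8 \left(-5 + 8\right) - 2\right) - - \frac{86}{17}\right)^{2} = \left(\left(\left(-8\right) 3 - 2\right) + \frac{86}{17}\right)^{2} = \left(\left(-24 - 2\right) + \frac{86}{17}\right)^{2} = \left(-26 + \frac{86}{17}\right)^{2} = \left(- \frac{356}{17}\right)^{2} = \frac{126736}{289}$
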